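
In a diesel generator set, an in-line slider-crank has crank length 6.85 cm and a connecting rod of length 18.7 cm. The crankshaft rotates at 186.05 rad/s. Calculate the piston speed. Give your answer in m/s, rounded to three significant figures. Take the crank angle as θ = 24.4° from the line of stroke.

ω = 186.1 rad/s
For an in-line slider-crank, x = r cosθ + √(L² − r² sin²θ), so v = −rω sinθ·[1 + r cosθ/√(L² − r² sin²θ)].
With r = 0.0685 m, L = 0.187 m, θ = 24.4°: √(L² − r² sin²θ) = 0.18485 m.
v = −0.0685·186.1·0.41310·[1 + 0.0685·0.91068/0.18485] = -7.0415 m/s.
|v| = 7.0415 m/s.

7.04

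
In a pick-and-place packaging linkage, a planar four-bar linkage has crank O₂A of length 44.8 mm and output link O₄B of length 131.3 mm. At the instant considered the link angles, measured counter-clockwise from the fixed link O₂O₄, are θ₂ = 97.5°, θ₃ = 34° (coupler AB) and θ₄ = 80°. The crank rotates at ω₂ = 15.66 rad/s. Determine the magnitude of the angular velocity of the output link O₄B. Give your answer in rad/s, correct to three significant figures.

ω₂ = 15.66 rad/s
Differentiating the loop-closure r₂e^{iθ₂}+r₃e^{iθ₃}=r₁+r₄e^{iθ₄} gives r₂ω₂e^{iθ₂}+r₃ω₃e^{iθ₃}=r₄ω₄e^{iθ₄}.
Eliminating the other unknown: ω₄ = r₂ω₂ sin(θ₂−θ₃) / [r₄ sin(θ₄−θ₃)].
Numerator sine = +0.89493; denominator sine = +0.71934.
Result = 0.0448·15.66·(+0.89493) / (0.1313·(+0.71934)) = +6.6476 rad/s; magnitude 6.6476 rad/s.

6.65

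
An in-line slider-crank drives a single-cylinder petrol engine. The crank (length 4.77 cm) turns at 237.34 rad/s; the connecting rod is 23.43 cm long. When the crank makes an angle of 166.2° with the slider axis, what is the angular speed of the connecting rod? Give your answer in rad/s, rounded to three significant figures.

ω = 237.3 rad/s
The rod makes angle φ with the slider axis where L sinφ = r sinθ; differentiating, L cosφ·φ̇ = r ω cosθ.
L cosφ = √(L² − r² sin²θ) = 0.23402 m.
|ω_rod| = r ω |cosθ| / √(L² − r² sin²θ) = 0.0477·237.3·0.97113/0.23402 = 46.98 rad/s.

47.0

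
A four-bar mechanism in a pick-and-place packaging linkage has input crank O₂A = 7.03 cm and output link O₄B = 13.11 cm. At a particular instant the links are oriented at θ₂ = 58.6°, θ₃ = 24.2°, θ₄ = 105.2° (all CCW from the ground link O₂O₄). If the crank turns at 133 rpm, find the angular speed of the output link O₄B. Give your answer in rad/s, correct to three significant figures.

4.27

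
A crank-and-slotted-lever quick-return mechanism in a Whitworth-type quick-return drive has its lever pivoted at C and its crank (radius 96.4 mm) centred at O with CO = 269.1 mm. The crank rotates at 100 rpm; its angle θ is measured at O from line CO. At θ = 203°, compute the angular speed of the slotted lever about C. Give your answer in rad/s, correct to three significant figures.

4.50

ω = 10.47 rad/s (from 100 rpm).
Crank pin A relative to C: A = (d + r cosθ, r sinθ); lever angle φ = atan2(r sinθ, d + r cosθ).
Differentiating tanφ: φ̇ = rω(d cosθ + r)/(d² + r² + 2dr cosθ).
d² + r² + 2dr cosθ = |CA|² = 0.0339497 m²;  d cosθ + r = -0.15131 m.
|ω_lever| = |0.0964·10.47·-0.15131| / 0.0339497 = 4.4992 rad/s.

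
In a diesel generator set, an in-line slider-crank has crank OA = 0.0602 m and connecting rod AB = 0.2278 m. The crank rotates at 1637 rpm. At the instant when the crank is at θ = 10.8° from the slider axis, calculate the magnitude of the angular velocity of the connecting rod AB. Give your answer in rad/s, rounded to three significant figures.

44.6

ω = 171.4 rad/s (converted from 1637 rpm).
The rod makes angle φ with the slider axis where L sinφ = r sinθ; differentiating, L cosφ·φ̇ = r ω cosθ.
L cosφ = √(L² − r² sin²θ) = 0.22752 m.
|ω_rod| = r ω |cosθ| / √(L² − r² sin²θ) = 0.0602·171.4·0.98229/0.22752 = 44.555 rad/s.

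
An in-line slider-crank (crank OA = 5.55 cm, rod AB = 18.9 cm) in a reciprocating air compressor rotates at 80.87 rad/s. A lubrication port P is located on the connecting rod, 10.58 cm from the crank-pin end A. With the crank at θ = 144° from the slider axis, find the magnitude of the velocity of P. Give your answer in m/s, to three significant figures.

2.79

ω = 80.87 rad/s.  Crank-pin speed |V_A| = rω = 4.4883 m/s, perpendicular to OA.
Rod angle: sinφ = −(r/L) sinθ ⇒ φ = -9.939°; ω_rod = −rω cosθ/√(L²−r²sin²θ) = +19.505 rad/s.
V_P = V_A + ω_rod × AP, with AP = 0.1058 m along the rod.
Components: V_Px = −rω sinθ − a·ω_rod·sinφ = -2.282 m/s;  V_Py = rω cosθ + a·ω_rod·cosφ = -1.5985 m/s.
|V_P| = √(V_Px² + V_Py²) = 2.7861 m/s.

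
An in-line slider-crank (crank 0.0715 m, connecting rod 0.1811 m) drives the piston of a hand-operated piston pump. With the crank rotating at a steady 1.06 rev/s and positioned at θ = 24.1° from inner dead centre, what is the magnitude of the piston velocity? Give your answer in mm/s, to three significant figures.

ω = 2π·1.06 = 6.66 rad/s
For an in-line slider-crank, x = r cosθ + √(L² − r² sin²θ), so v = −rω sinθ·[1 + r cosθ/√(L² − r² sin²θ)].
With r = 0.0715 m, L = 0.1811 m, θ = 24.1°: √(L² − r² sin²θ) = 0.17873 m.
v = −0.0715·6.66·0.40833·[1 + 0.0715·0.91283/0.17873] = -0.26546 m/s.
|v| = 0.26546 m/s = 265.46 mm/s.

265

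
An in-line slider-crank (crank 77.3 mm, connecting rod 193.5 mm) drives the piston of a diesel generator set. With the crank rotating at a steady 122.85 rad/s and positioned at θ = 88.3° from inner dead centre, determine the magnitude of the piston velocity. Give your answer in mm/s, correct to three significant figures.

9610

ω = 122.8 rad/s
For an in-line slider-crank, x = r cosθ + √(L² − r² sin²θ), so v = −rω sinθ·[1 + r cosθ/√(L² − r² sin²θ)].
With r = 0.0773 m, L = 0.1935 m, θ = 88.3°: √(L² − r² sin²θ) = 0.1774 m.
v = −0.0773·122.8·0.99956·[1 + 0.0773·0.02967/0.1774] = -9.6148 m/s.
|v| = 9.6148 m/s = 9614.8 mm/s.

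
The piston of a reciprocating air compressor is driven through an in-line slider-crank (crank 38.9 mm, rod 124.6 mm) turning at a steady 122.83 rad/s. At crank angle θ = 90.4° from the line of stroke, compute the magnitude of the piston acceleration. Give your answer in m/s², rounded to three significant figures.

ω = 122.8 rad/s
x(θ) = r cosθ + √(L² − r² sin²θ); with ω constant, a = ω²·d²x/dθ².
d²x/dθ² = −r cosθ − r²(cos2θ)/√u − r⁴ sin²2θ/(4u^{3/2}),  u = L² − r² sin²θ = 0.014012 m².
Substituting r = 0.0389 m, L = 0.1246 m, θ = 90.4°: d²x/dθ² = +0.013054 m.
a = ω²·d²x/dθ² = (122.8)²·(+0.013054) = +196.94 m/s²;  |a| = 196.94 m/s².

197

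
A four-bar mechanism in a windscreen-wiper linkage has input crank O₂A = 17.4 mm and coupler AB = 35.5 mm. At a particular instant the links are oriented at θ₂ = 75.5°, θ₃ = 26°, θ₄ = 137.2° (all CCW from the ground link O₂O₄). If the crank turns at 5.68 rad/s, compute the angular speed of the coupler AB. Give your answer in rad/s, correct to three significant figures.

ω₂ = 5.68 rad/s
Differentiating the loop-closure r₂e^{iθ₂}+r₃e^{iθ₃}=r₁+r₄e^{iθ₄} gives r₂ω₂e^{iθ₂}+r₃ω₃e^{iθ₃}=r₄ω₄e^{iθ₄}.
Eliminating the other unknown: ω₃ = r₂ω₂ sin(θ₄−θ₂) / [r₃ sin(θ₃−θ₄)].
Numerator sine = +0.88048; denominator sine = -0.93232.
Result = 0.0174·5.68·(+0.88048) / (0.0355·(-0.93232)) = -2.6292 rad/s; magnitude 2.6292 rad/s.

2.63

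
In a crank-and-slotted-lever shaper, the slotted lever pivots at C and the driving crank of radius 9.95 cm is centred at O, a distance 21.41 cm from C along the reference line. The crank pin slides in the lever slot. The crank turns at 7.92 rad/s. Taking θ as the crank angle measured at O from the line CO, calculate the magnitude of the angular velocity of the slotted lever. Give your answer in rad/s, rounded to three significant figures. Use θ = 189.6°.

6.41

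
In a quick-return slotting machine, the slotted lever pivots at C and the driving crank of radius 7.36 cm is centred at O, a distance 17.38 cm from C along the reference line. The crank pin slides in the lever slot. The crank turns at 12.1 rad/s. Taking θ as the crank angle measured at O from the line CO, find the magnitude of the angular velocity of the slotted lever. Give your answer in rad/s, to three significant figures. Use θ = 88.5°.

ω = 12.1 rad/s
Crank pin A relative to C: A = (d + r cosθ, r sinθ); lever angle φ = atan2(r sinθ, d + r cosθ).
Differentiating tanφ: φ̇ = rω(d cosθ + r)/(d² + r² + 2dr cosθ).
d² + r² + 2dr cosθ = |CA|² = 0.0362931 m²;  d cosθ + r = +0.07815 m.
|ω_lever| = |0.0736·12.1·+0.07815| / 0.0362931 = 1.9176 rad/s.

1.92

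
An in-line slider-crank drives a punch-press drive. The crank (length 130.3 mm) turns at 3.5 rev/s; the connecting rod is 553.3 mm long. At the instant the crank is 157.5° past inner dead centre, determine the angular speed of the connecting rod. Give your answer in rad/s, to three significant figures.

ω = 21.99 rad/s (converted from 3.5 rev/s).
The rod makes angle φ with the slider axis where L sinφ = r sinθ; differentiating, L cosφ·φ̇ = r ω cosθ.
L cosφ = √(L² − r² sin²θ) = 0.55105 m.
|ω_rod| = r ω |cosθ| / √(L² − r² sin²θ) = 0.1303·21.99·0.92388/0.55105 = 4.8042 rad/s.

4.80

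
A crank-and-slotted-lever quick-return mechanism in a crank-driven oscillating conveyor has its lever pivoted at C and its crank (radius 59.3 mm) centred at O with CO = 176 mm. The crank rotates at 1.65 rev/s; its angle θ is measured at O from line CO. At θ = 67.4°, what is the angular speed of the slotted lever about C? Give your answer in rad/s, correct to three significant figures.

ω = 10.37 rad/s (from 1.65 rev/s).
Crank pin A relative to C: A = (d + r cosθ, r sinθ); lever angle φ = atan2(r sinθ, d + r cosθ).
Differentiating tanφ: φ̇ = rω(d cosθ + r)/(d² + r² + 2dr cosθ).
d² + r² + 2dr cosθ = |CA|² = 0.0425141 m²;  d cosθ + r = +0.12694 m.
|ω_lever| = |0.0593·10.37·+0.12694| / 0.0425141 = 1.8356 rad/s.

1.84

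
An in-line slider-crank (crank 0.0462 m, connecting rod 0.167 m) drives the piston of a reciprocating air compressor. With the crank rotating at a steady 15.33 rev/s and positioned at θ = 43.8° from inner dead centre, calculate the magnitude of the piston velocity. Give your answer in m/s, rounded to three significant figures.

ω = 2π·15.3 = 96.32 rad/s
For an in-line slider-crank, x = r cosθ + √(L² − r² sin²θ), so v = −rω sinθ·[1 + r cosθ/√(L² − r² sin²θ)].
With r = 0.0462 m, L = 0.167 m, θ = 43.8°: √(L² − r² sin²θ) = 0.16391 m.
v = −0.0462·96.32·0.69214·[1 + 0.0462·0.72176/0.16391] = -3.7067 m/s.
|v| = 3.7067 m/s.

3.71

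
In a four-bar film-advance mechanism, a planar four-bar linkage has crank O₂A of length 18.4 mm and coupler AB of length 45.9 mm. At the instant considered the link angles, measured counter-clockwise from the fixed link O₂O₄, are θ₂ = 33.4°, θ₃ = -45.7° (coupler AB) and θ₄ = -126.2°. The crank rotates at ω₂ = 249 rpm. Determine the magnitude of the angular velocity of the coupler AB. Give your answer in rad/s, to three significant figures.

ω₂ = 26.08 rad/s (from 249 rpm).
Differentiating the loop-closure r₂e^{iθ₂}+r₃e^{iθ₃}=r₁+r₄e^{iθ₄} gives r₂ω₂e^{iθ₂}+r₃ω₃e^{iθ₃}=r₄ω₄e^{iθ₄}.
Eliminating the other unknown: ω₃ = r₂ω₂ sin(θ₄−θ₂) / [r₃ sin(θ₃−θ₄)].
Numerator sine = -0.34857; denominator sine = +0.98629.
Result = 0.0184·26.08·(-0.34857) / (0.0459·(+0.98629)) = -3.6942 rad/s; magnitude 3.6942 rad/s.

3.69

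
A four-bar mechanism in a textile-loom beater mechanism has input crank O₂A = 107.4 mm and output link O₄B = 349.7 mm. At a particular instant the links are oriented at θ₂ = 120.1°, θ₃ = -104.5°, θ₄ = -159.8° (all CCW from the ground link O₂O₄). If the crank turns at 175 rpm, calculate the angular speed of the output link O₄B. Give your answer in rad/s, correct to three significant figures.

ω₂ = 18.33 rad/s (from 175 rpm).
Differentiating the loop-closure r₂e^{iθ₂}+r₃e^{iθ₃}=r₁+r₄e^{iθ₄} gives r₂ω₂e^{iθ₂}+r₃ω₃e^{iθ₃}=r₄ω₄e^{iθ₄}.
Eliminating the other unknown: ω₄ = r₂ω₂ sin(θ₂−θ₃) / [r₄ sin(θ₄−θ₃)].
Numerator sine = -0.70215; denominator sine = -0.82214.
Result = 0.1074·18.33·(-0.70215) / (0.3497·(-0.82214)) = +4.8068 rad/s; magnitude 4.8068 rad/s.

4.81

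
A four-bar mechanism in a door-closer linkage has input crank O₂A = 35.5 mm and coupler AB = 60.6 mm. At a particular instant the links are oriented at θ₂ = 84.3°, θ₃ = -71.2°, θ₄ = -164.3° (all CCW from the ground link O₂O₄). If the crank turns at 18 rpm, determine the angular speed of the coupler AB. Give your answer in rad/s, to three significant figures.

ω₂ = 1.885 rad/s (from 18 rpm).
Differentiating the loop-closure r₂e^{iθ₂}+r₃e^{iθ₃}=r₁+r₄e^{iθ₄} gives r₂ω₂e^{iθ₂}+r₃ω₃e^{iθ₃}=r₄ω₄e^{iθ₄}.
Eliminating the other unknown: ω₃ = r₂ω₂ sin(θ₄−θ₂) / [r₃ sin(θ₃−θ₄)].
Numerator sine = +0.93106; denominator sine = +0.99854.
Result = 0.0355·1.885·(+0.93106) / (0.0606·(+0.99854)) = +1.0296 rad/s; magnitude 1.0296 rad/s.

1.03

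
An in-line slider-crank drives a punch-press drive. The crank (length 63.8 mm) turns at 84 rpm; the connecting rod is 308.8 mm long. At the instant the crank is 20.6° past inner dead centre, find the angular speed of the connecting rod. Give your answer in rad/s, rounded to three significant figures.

ω = 8.796 rad/s (converted from 84 rpm).
The rod makes angle φ with the slider axis where L sinφ = r sinθ; differentiating, L cosφ·φ̇ = r ω cosθ.
L cosφ = √(L² − r² sin²θ) = 0.30798 m.
|ω_rod| = r ω |cosθ| / √(L² − r² sin²θ) = 0.0638·8.796·0.93606/0.30798 = 1.7057 rad/s.

1.71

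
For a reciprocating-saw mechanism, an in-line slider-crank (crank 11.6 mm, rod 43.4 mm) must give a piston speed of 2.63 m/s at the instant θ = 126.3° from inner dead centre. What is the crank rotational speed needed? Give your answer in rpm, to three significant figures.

3210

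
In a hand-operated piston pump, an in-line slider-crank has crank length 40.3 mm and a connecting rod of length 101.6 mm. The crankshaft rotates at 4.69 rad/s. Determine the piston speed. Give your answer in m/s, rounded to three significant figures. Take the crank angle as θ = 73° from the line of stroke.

0.203

ω = 4.69 rad/s
For an in-line slider-crank, x = r cosθ + √(L² − r² sin²θ), so v = −rω sinθ·[1 + r cosθ/√(L² − r² sin²θ)].
With r = 0.0403 m, L = 0.1016 m, θ = 73°: √(L² − r² sin²θ) = 0.094007 m.
v = −0.0403·4.69·0.95630·[1 + 0.0403·0.29237/0.094007] = -0.2034 m/s.
|v| = 0.2034 m/s.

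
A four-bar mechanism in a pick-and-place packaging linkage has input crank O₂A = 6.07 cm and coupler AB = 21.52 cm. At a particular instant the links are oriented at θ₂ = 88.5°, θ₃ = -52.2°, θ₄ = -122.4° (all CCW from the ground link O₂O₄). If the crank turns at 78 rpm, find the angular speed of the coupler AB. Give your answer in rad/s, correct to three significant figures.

ω₂ = 8.168 rad/s (from 78 rpm).
Differentiating the loop-closure r₂e^{iθ₂}+r₃e^{iθ₃}=r₁+r₄e^{iθ₄} gives r₂ω₂e^{iθ₂}+r₃ω₃e^{iθ₃}=r₄ω₄e^{iθ₄}.
Eliminating the other unknown: ω₃ = r₂ω₂ sin(θ₄−θ₂) / [r₃ sin(θ₃−θ₄)].
Numerator sine = +0.51354; denominator sine = +0.94088.
Result = 0.0607·8.168·(+0.51354) / (0.2152·(+0.94088)) = +1.2575 rad/s; magnitude 1.2575 rad/s.

1.26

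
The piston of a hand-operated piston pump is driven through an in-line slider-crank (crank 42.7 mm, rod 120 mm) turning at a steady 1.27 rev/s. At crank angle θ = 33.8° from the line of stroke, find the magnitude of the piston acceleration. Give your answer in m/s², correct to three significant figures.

ω = 2π·1.27 = 7.98 rad/s
x(θ) = r cosθ + √(L² − r² sin²θ); with ω constant, a = ω²·d²x/dθ².
d²x/dθ² = −r cosθ − r²(cos2θ)/√u − r⁴ sin²2θ/(4u^{3/2}),  u = L² − r² sin²θ = 0.0138358 m².
Substituting r = 0.0427 m, L = 0.12 m, θ = 33.8°: d²x/dθ² = -0.041826 m.
a = ω²·d²x/dθ² = (7.98)²·(-0.041826) = -2.6633 m/s²;  |a| = 2.6633 m/s².

2.66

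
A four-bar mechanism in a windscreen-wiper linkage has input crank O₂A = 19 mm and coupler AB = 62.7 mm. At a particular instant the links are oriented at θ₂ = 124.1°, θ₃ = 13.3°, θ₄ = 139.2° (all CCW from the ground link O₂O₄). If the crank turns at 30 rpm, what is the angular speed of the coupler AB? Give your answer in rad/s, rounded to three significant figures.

0.306

ω₂ = 3.142 rad/s (from 30 rpm).
Differentiating the loop-closure r₂e^{iθ₂}+r₃e^{iθ₃}=r₁+r₄e^{iθ₄} gives r₂ω₂e^{iθ₂}+r₃ω₃e^{iθ₃}=r₄ω₄e^{iθ₄}.
Eliminating the other unknown: ω₃ = r₂ω₂ sin(θ₄−θ₂) / [r₃ sin(θ₃−θ₄)].
Numerator sine = +0.26050; denominator sine = -0.81004.
Result = 0.019·3.142·(+0.26050) / (0.0627·(-0.81004)) = -0.30616 rad/s; magnitude 0.30616 rad/s.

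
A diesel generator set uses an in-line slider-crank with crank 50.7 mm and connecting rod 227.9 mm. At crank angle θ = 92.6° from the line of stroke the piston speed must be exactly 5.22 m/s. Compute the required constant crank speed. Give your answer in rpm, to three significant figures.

994

For an in-line slider-crank, |v_piston| = rω|sinθ|·[1 + r cosθ/√(L² − r² sin²θ)].
With r = 0.0507 m, L = 0.2279 m, θ = 92.6°: the bracketed kinematic factor |dx/dθ| = 0.050124 m.
ω = v/|dx/dθ| = 5.22/0.050124 = 104.14 rad/s.
N = 60ω/(2π) = 994.49 rpm.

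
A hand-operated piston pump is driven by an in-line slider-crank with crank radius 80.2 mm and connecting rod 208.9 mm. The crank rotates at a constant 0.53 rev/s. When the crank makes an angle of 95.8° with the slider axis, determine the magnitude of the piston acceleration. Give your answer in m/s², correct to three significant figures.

0.451

ω = 2π·0.53 = 3.33 rad/s
x(θ) = r cosθ + √(L² − r² sin²θ); with ω constant, a = ω²·d²x/dθ².
d²x/dθ² = −r cosθ − r²(cos2θ)/√u − r⁴ sin²2θ/(4u^{3/2}),  u = L² − r² sin²θ = 0.0372729 m².
Substituting r = 0.0802 m, L = 0.2089 m, θ = 95.8°: d²x/dθ² = +0.040682 m.
a = ω²·d²x/dθ² = (3.33)²·(+0.040682) = +0.45114 m/s²;  |a| = 0.45114 m/s².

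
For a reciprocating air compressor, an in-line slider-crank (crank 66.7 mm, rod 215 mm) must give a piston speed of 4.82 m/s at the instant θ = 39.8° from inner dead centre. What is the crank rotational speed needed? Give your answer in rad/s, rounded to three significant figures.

90.8

For an in-line slider-crank, |v_piston| = rω|sinθ|·[1 + r cosθ/√(L² − r² sin²θ)].
With r = 0.0667 m, L = 0.215 m, θ = 39.8°: the bracketed kinematic factor |dx/dθ| = 0.053078 m.
ω = v/|dx/dθ| = 4.82/0.053078 = 90.809 rad/s.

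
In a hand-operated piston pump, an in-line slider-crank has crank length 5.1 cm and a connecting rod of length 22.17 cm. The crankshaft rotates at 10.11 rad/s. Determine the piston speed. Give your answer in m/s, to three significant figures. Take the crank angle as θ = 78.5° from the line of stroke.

ω = 10.11 rad/s
For an in-line slider-crank, x = r cosθ + √(L² − r² sin²θ), so v = −rω sinθ·[1 + r cosθ/√(L² − r² sin²θ)].
With r = 0.051 m, L = 0.2217 m, θ = 78.5°: √(L² − r² sin²θ) = 0.21599 m.
v = −0.051·10.11·0.97992·[1 + 0.051·0.19937/0.21599] = -0.52904 m/s.
|v| = 0.52904 m/s.

0.529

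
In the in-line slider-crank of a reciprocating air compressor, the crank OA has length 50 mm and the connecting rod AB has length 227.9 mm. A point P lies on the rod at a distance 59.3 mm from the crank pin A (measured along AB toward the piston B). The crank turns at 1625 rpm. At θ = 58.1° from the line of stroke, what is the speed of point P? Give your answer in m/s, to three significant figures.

8.15

ω = 170.2 rad/s.  Crank-pin speed |V_A| = rω = 8.5085 m/s, perpendicular to OA.
Rod angle: sinφ = −(r/L) sinθ ⇒ φ = -10.735°; ω_rod = −rω cosθ/√(L²−r²sin²θ) = -20.08 rad/s.
V_P = V_A + ω_rod × AP, with AP = 0.0593 m along the rod.
Components: V_Px = −rω sinθ − a·ω_rod·sinφ = -7.4452 m/s;  V_Py = rω cosθ + a·ω_rod·cosφ = +3.3263 m/s.
|V_P| = √(V_Px² + V_Py²) = 8.1545 m/s.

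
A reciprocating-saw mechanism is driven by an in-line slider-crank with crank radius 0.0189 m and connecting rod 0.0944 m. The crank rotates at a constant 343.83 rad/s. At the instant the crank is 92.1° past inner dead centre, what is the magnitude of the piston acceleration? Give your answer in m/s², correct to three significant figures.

537

ω = 343.8 rad/s
x(θ) = r cosθ + √(L² − r² sin²θ); with ω constant, a = ω²·d²x/dθ².
d²x/dθ² = −r cosθ − r²(cos2θ)/√u − r⁴ sin²2θ/(4u^{3/2}),  u = L² − r² sin²θ = 0.00855463 m².
Substituting r = 0.0189 m, L = 0.0944 m, θ = 92.1°: d²x/dθ² = +0.0045441 m.
a = ω²·d²x/dθ² = (343.8)²·(+0.0045441) = +537.2 m/s²;  |a| = 537.2 m/s².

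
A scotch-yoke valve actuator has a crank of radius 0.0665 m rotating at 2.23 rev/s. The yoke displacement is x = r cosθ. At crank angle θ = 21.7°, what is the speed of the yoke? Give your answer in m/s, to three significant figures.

ω = 14.01 rad/s (from 2.23 rev/s).
x = r cosθ ⇒ ẋ = −rω sinθ.
|v| = rω|sinθ| = 0.0665·14.01·|sin 21.7°| = 0.34452 m/s.

0.345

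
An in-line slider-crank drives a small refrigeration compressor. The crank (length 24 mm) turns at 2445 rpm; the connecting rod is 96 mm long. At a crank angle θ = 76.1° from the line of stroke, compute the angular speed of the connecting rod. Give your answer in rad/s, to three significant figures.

15.9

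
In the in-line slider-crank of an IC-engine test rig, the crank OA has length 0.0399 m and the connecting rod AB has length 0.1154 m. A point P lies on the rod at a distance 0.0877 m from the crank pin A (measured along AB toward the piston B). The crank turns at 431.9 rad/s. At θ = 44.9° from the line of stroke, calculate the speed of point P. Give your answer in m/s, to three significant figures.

ω = 431.9 rad/s.  Crank-pin speed |V_A| = rω = 17.233 m/s, perpendicular to OA.
Rod angle: sinφ = −(r/L) sinθ ⇒ φ = -14.126°; ω_rod = −rω cosθ/√(L²−r²sin²θ) = -109.08 rad/s.
V_P = V_A + ω_rod × AP, with AP = 0.0877 m along the rod.
Components: V_Px = −rω sinθ − a·ω_rod·sinφ = -14.499 m/s;  V_Py = rω cosθ + a·ω_rod·cosφ = +2.93 m/s.
|V_P| = √(V_Px² + V_Py²) = 14.792 m/s.

14.8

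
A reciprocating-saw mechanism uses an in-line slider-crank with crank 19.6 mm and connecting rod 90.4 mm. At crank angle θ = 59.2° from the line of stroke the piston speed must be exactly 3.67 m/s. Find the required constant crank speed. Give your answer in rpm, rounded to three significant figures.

For an in-line slider-crank, |v_piston| = rω|sinθ|·[1 + r cosθ/√(L² − r² sin²θ)].
With r = 0.0196 m, L = 0.0904 m, θ = 59.2°: the bracketed kinematic factor |dx/dθ| = 0.018738 m.
ω = v/|dx/dθ| = 3.67/0.018738 = 195.86 rad/s.
N = 60ω/(2π) = 1870.3 rpm.

1870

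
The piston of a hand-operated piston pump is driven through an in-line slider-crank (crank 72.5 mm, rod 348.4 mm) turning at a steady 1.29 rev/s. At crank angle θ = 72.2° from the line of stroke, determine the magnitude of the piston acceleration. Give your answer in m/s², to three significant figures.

ω = 2π·1.29 = 8.105 rad/s
x(θ) = r cosθ + √(L² − r² sin²θ); with ω constant, a = ω²·d²x/dθ².
d²x/dθ² = −r cosθ − r²(cos2θ)/√u − r⁴ sin²2θ/(4u^{3/2}),  u = L² − r² sin²θ = 0.116618 m².
Substituting r = 0.0725 m, L = 0.3484 m, θ = 72.2°: d²x/dθ² = -0.0097065 m.
a = ω²·d²x/dθ² = (8.105)²·(-0.0097065) = -0.63768 m/s²;  |a| = 0.63768 m/s².

0.638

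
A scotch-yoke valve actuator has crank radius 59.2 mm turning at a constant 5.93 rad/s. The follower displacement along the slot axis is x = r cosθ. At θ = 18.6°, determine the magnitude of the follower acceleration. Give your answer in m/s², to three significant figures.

1.97

ω = 5.93 rad/s
x = r cosθ ⇒ ẍ = −rω² cosθ (ω constant).
|a| = rω²|cosθ| = 0.0592·(5.93)²·|cos 18.6°| = 1.973 m/s².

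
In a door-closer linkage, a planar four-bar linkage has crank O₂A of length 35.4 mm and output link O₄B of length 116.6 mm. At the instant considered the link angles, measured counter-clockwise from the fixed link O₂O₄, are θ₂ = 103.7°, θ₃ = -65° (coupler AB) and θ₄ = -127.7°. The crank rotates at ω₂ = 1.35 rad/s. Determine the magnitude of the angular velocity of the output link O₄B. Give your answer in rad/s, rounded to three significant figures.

ω₂ = 1.35 rad/s
Differentiating the loop-closure r₂e^{iθ₂}+r₃e^{iθ₃}=r₁+r₄e^{iθ₄} gives r₂ω₂e^{iθ₂}+r₃ω₃e^{iθ₃}=r₄ω₄e^{iθ₄}.
Eliminating the other unknown: ω₄ = r₂ω₂ sin(θ₂−θ₃) / [r₄ sin(θ₄−θ₃)].
Numerator sine = +0.19595; denominator sine = -0.88862.
Result = 0.0354·1.35·(+0.19595) / (0.1166·(-0.88862)) = -0.090378 rad/s; magnitude 0.090378 rad/s.

0.0904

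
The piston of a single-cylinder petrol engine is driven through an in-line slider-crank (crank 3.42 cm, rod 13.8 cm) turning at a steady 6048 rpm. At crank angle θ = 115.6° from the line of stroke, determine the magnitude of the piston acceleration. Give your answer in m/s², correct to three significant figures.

8080

ω = 2π·6048/60 = 633.3 rad/s
x(θ) = r cosθ + √(L² − r² sin²θ); with ω constant, a = ω²·d²x/dθ².
d²x/dθ² = −r cosθ − r²(cos2θ)/√u − r⁴ sin²2θ/(4u^{3/2}),  u = L² − r² sin²θ = 0.0180927 m².
Substituting r = 0.0342 m, L = 0.138 m, θ = 115.6°: d²x/dθ² = +0.020141 m.
a = ω²·d²x/dθ² = (633.3)²·(+0.020141) = +8078.9 m/s²;  |a| = 8078.9 m/s².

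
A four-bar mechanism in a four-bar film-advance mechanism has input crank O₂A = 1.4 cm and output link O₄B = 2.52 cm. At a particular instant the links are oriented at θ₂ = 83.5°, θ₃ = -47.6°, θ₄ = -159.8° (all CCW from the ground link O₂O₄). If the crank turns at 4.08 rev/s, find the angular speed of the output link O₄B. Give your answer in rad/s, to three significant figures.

11.6

ω₂ = 25.64 rad/s (from 4.08 rev/s).
Differentiating the loop-closure r₂e^{iθ₂}+r₃e^{iθ₃}=r₁+r₄e^{iθ₄} gives r₂ω₂e^{iθ₂}+r₃ω₃e^{iθ₃}=r₄ω₄e^{iθ₄}.
Eliminating the other unknown: ω₄ = r₂ω₂ sin(θ₂−θ₃) / [r₄ sin(θ₄−θ₃)].
Numerator sine = +0.75356; denominator sine = -0.92587.
Result = 0.014·25.64·(+0.75356) / (0.0252·(-0.92587)) = -11.591 rad/s; magnitude 11.591 rad/s.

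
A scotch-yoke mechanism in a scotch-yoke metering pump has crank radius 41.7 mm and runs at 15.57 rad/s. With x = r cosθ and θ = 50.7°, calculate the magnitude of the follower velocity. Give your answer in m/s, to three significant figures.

ω = 15.57 rad/s
x = r cosθ ⇒ ẋ = −rω sinθ.
|v| = rω|sinθ| = 0.0417·15.57·|sin 50.7°| = 0.50243 m/s.

0.502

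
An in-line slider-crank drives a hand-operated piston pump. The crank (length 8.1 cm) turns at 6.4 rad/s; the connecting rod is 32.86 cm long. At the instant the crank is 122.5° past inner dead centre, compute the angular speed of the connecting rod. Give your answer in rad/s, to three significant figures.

ω = 6.4 rad/s
The rod makes angle φ with the slider axis where L sinφ = r sinθ; differentiating, L cosφ·φ̇ = r ω cosθ.
L cosφ = √(L² − r² sin²θ) = 0.32142 m.
|ω_rod| = r ω |cosθ| / √(L² − r² sin²θ) = 0.081·6.4·0.53730/0.32142 = 0.86658 rad/s.

0.867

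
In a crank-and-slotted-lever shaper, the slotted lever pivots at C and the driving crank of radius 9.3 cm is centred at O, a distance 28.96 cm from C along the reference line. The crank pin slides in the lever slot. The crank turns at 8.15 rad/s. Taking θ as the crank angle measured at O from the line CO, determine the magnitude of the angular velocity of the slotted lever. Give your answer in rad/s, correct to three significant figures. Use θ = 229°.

1.29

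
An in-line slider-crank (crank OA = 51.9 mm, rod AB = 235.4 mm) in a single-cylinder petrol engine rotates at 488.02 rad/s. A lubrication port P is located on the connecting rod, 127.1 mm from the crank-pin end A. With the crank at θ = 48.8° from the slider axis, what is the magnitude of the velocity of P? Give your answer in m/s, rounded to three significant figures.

22.0

ω = 488 rad/s.  Crank-pin speed |V_A| = rω = 25.328 m/s, perpendicular to OA.
Rod angle: sinφ = −(r/L) sinθ ⇒ φ = -9.549°; ω_rod = −rω cosθ/√(L²−r²sin²θ) = -71.869 rad/s.
V_P = V_A + ω_rod × AP, with AP = 0.1271 m along the rod.
Components: V_Px = −rω sinθ − a·ω_rod·sinφ = -20.573 m/s;  V_Py = rω cosθ + a·ω_rod·cosφ = +7.6755 m/s.
|V_P| = √(V_Px² + V_Py²) = 21.958 m/s.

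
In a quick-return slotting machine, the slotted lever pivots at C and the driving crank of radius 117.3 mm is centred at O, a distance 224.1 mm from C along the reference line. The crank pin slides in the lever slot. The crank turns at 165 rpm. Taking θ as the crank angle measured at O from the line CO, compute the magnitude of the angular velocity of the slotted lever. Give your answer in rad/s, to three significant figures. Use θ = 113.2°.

1.36

ω = 17.28 rad/s (from 165 rpm).
Crank pin A relative to C: A = (d + r cosθ, r sinθ); lever angle φ = atan2(r sinθ, d + r cosθ).
Differentiating tanφ: φ̇ = rω(d cosθ + r)/(d² + r² + 2dr cosθ).
d² + r² + 2dr cosθ = |CA|² = 0.0432691 m²;  d cosθ + r = +0.029018 m.
|ω_lever| = |0.1173·17.28·+0.029018| / 0.0432691 = 1.3592 rad/s.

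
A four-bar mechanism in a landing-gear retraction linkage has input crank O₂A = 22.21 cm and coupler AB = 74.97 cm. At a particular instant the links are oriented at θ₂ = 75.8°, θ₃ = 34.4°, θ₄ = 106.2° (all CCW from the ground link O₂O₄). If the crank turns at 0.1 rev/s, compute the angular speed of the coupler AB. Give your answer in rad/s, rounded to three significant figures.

0.0992

ω₂ = 0.6283 rad/s (from 0.1 rev/s).
Differentiating the loop-closure r₂e^{iθ₂}+r₃e^{iθ₃}=r₁+r₄e^{iθ₄} gives r₂ω₂e^{iθ₂}+r₃ω₃e^{iθ₃}=r₄ω₄e^{iθ₄}.
Eliminating the other unknown: ω₃ = r₂ω₂ sin(θ₄−θ₂) / [r₃ sin(θ₃−θ₄)].
Numerator sine = +0.50603; denominator sine = -0.94997.
Result = 0.2221·0.6283·(+0.50603) / (0.7497·(-0.94997)) = -0.099154 rad/s; magnitude 0.099154 rad/s.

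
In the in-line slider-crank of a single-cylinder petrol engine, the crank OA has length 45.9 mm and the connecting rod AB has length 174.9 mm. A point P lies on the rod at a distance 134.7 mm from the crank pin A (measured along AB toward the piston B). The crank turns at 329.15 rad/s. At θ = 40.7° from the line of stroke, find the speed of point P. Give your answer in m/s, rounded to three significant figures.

ω = 329.1 rad/s.  Crank-pin speed |V_A| = rω = 15.108 m/s, perpendicular to OA.
Rod angle: sinφ = −(r/L) sinθ ⇒ φ = -9.854°; ω_rod = −rω cosθ/√(L²−r²sin²θ) = -66.469 rad/s.
V_P = V_A + ω_rod × AP, with AP = 0.1347 m along the rod.
Components: V_Px = −rω sinθ − a·ω_rod·sinφ = -11.384 m/s;  V_Py = rω cosθ + a·ω_rod·cosφ = +2.6326 m/s.
|V_P| = √(V_Px² + V_Py²) = 11.685 m/s.

11.7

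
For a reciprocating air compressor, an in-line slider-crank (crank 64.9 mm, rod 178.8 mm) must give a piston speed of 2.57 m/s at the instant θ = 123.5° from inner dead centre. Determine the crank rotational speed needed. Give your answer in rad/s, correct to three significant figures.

60.1

For an in-line slider-crank, |v_piston| = rω|sinθ|·[1 + r cosθ/√(L² − r² sin²θ)].
With r = 0.0649 m, L = 0.1788 m, θ = 123.5°: the bracketed kinematic factor |dx/dθ| = 0.042743 m.
ω = v/|dx/dθ| = 2.57/0.042743 = 60.126 rad/s.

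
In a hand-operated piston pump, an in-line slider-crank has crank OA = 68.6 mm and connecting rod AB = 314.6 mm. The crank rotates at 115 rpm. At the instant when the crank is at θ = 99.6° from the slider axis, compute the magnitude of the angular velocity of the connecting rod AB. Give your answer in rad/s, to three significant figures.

ω = 12.04 rad/s (converted from 115 rpm).
The rod makes angle φ with the slider axis where L sinφ = r sinθ; differentiating, L cosφ·φ̇ = r ω cosθ.
L cosφ = √(L² − r² sin²θ) = 0.30724 m.
|ω_rod| = r ω |cosθ| / √(L² − r² sin²θ) = 0.0686·12.04·0.16677/0.30724 = 0.44842 rad/s.

0.448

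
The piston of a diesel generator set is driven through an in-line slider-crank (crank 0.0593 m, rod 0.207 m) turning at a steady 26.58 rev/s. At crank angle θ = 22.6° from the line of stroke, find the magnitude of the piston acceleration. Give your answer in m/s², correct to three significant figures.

ω = 2π·26.6 = 167 rad/s
x(θ) = r cosθ + √(L² − r² sin²θ); with ω constant, a = ω²·d²x/dθ².
d²x/dθ² = −r cosθ − r²(cos2θ)/√u − r⁴ sin²2θ/(4u^{3/2}),  u = L² − r² sin²θ = 0.0423297 m².
Substituting r = 0.0593 m, L = 0.207 m, θ = 22.6°: d²x/dθ² = -0.066969 m.
a = ω²·d²x/dθ² = (167)²·(-0.066969) = -1867.8 m/s²;  |a| = 1867.8 m/s².

1870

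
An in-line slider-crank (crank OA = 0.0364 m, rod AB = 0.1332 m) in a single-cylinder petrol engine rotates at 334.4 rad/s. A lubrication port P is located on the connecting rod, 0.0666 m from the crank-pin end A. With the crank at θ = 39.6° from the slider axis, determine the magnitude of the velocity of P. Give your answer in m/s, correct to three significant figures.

9.79

ω = 334.4 rad/s.  Crank-pin speed |V_A| = rω = 12.172 m/s, perpendicular to OA.
Rod angle: sinφ = −(r/L) sinθ ⇒ φ = -10.032°; ω_rod = −rω cosθ/√(L²−r²sin²θ) = -71.505 rad/s.
V_P = V_A + ω_rod × AP, with AP = 0.0666 m along the rod.
Components: V_Px = −rω sinθ − a·ω_rod·sinφ = -8.5884 m/s;  V_Py = rω cosθ + a·ω_rod·cosφ = +4.6894 m/s.
|V_P| = √(V_Px² + V_Py²) = 9.7852 m/s.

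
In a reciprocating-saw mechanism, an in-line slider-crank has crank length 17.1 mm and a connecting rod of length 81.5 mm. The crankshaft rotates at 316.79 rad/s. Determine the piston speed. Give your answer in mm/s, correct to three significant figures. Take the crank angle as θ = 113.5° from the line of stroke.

ω = 316.8 rad/s
For an in-line slider-crank, x = r cosθ + √(L² − r² sin²θ), so v = −rω sinθ·[1 + r cosθ/√(L² − r² sin²θ)].
With r = 0.0171 m, L = 0.0815 m, θ = 113.5°: √(L² − r² sin²θ) = 0.079977 m.
v = −0.0171·316.8·0.91706·[1 + 0.0171·-0.39875/0.079977] = -4.5443 m/s.
|v| = 4.5443 m/s = 4544.3 mm/s.

4540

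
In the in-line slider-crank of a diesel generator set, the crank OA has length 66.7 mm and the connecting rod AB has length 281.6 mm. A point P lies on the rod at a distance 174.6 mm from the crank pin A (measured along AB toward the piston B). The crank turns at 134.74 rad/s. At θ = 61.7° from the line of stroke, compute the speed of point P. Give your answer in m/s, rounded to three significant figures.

8.63

ω = 134.7 rad/s.  Crank-pin speed |V_A| = rω = 8.9872 m/s, perpendicular to OA.
Rod angle: sinφ = −(r/L) sinθ ⇒ φ = -12.037°; ω_rod = −rω cosθ/√(L²−r²sin²θ) = -15.471 rad/s.
V_P = V_A + ω_rod × AP, with AP = 0.1746 m along the rod.
Components: V_Px = −rω sinθ − a·ω_rod·sinφ = -8.4763 m/s;  V_Py = rω cosθ + a·ω_rod·cosφ = +1.6189 m/s.
|V_P| = √(V_Px² + V_Py²) = 8.6295 m/s.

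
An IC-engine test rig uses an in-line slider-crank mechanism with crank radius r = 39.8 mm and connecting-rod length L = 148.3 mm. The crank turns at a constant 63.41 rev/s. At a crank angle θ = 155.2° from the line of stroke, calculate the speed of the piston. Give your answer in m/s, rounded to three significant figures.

ω = 2π·63.4 = 398.4 rad/s
For an in-line slider-crank, x = r cosθ + √(L² − r² sin²θ), so v = −rω sinθ·[1 + r cosθ/√(L² − r² sin²θ)].
With r = 0.0398 m, L = 0.1483 m, θ = 155.2°: √(L² − r² sin²θ) = 0.14736 m.
v = −0.0398·398.4·0.41945·[1 + 0.0398·-0.90778/0.14736] = -5.0205 m/s.
|v| = 5.0205 m/s.

5.02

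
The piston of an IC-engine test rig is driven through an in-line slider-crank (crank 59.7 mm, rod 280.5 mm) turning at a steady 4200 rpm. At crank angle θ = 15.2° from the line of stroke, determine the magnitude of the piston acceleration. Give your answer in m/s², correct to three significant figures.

13300

ω = 2π·4200/60 = 439.8 rad/s
x(θ) = r cosθ + √(L² − r² sin²θ); with ω constant, a = ω²·d²x/dθ².
d²x/dθ² = −r cosθ − r²(cos2θ)/√u − r⁴ sin²2θ/(4u^{3/2}),  u = L² − r² sin²θ = 0.0784352 m².
Substituting r = 0.0597 m, L = 0.2805 m, θ = 15.2°: d²x/dθ² = -0.068625 m.
a = ω²·d²x/dθ² = (439.8)²·(-0.068625) = -13275 m/s²;  |a| = 13275 m/s².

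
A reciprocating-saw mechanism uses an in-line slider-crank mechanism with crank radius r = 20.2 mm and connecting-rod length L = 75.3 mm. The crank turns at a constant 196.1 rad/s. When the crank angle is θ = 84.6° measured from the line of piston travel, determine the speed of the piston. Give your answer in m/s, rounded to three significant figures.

4.05

ω = 196.1 rad/s
For an in-line slider-crank, x = r cosθ + √(L² − r² sin²θ), so v = −rω sinθ·[1 + r cosθ/√(L² − r² sin²θ)].
With r = 0.0202 m, L = 0.0753 m, θ = 84.6°: √(L² − r² sin²θ) = 0.072565 m.
v = −0.0202·196.1·0.99556·[1 + 0.0202·0.09411/0.072565] = -4.047 m/s.
|v| = 4.047 m/s.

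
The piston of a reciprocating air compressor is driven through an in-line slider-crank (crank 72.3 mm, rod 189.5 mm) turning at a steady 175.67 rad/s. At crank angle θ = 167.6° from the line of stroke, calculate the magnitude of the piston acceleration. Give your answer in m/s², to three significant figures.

1400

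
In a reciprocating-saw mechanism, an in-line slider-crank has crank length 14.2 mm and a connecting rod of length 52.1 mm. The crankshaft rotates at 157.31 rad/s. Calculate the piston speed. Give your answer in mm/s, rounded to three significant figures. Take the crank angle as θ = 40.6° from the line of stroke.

ω = 157.3 rad/s
For an in-line slider-crank, x = r cosθ + √(L² − r² sin²θ), so v = −rω sinθ·[1 + r cosθ/√(L² − r² sin²θ)].
With r = 0.0142 m, L = 0.0521 m, θ = 40.6°: √(L² − r² sin²θ) = 0.051274 m.
v = −0.0142·157.3·0.65077·[1 + 0.0142·0.75927/0.051274] = -1.7594 m/s.
|v| = 1.7594 m/s = 1759.4 mm/s.

1760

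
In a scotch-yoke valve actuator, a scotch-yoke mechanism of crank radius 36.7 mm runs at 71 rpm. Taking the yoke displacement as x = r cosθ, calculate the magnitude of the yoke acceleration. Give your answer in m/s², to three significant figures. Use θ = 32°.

1.72

ω = 7.435 rad/s (from 71 rpm).
x = r cosθ ⇒ ẍ = −rω² cosθ (ω constant).
|a| = rω²|cosθ| = 0.0367·(7.435)²·|cos 32°| = 1.7205 m/s².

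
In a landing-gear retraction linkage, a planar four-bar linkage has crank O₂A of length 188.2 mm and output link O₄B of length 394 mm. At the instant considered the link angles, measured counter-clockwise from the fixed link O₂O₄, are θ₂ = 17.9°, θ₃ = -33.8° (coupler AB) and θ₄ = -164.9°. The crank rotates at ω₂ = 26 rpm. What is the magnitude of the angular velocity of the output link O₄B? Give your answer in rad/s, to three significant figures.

ω₂ = 2.723 rad/s (from 26 rpm).
Differentiating the loop-closure r₂e^{iθ₂}+r₃e^{iθ₃}=r₁+r₄e^{iθ₄} gives r₂ω₂e^{iθ₂}+r₃ω₃e^{iθ₃}=r₄ω₄e^{iθ₄}.
Eliminating the other unknown: ω₄ = r₂ω₂ sin(θ₂−θ₃) / [r₄ sin(θ₄−θ₃)].
Numerator sine = +0.78478; denominator sine = -0.75356.
Result = 0.1882·2.723·(+0.78478) / (0.394·(-0.75356)) = -1.3544 rad/s; magnitude 1.3544 rad/s.

1.35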